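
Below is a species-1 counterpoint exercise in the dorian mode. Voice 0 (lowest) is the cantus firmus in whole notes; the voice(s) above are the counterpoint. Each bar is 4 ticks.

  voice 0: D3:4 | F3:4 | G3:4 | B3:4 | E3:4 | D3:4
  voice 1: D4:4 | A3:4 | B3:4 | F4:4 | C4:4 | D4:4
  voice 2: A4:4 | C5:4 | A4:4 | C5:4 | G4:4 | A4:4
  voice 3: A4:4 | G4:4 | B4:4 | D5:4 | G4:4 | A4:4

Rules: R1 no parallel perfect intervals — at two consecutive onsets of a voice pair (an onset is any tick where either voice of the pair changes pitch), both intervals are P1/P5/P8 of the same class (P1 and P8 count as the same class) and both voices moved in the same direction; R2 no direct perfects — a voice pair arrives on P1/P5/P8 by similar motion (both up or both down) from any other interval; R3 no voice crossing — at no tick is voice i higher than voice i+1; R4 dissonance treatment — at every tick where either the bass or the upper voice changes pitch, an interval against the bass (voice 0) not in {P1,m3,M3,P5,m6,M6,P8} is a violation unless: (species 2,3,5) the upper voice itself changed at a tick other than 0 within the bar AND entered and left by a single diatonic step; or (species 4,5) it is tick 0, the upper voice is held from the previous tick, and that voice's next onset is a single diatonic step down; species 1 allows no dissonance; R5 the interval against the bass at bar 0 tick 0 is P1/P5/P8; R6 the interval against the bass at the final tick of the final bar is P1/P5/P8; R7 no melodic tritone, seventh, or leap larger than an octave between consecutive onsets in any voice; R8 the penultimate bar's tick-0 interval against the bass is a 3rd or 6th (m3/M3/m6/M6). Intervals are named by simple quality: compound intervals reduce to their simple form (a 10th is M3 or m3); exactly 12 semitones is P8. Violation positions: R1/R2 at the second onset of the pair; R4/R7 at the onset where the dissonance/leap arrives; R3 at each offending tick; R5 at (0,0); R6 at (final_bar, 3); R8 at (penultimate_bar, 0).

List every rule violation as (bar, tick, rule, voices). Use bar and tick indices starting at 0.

(1, 0, R1, (0, 2))
(1, 0, R3, (2, 3))
(1, 0, R4, (0, 3))
(1, 1, R3, (2, 3))
(1, 2, R3, (2, 3))
(1, 3, R3, (2, 3))
(2, 0, R2, (1, 3))
(2, 0, R4, (0, 2))
(3, 0, R2, (1, 2))
(3, 0, R4, (0, 1))
(3, 0, R4, (0, 2))
(3, 0, R7, (1,))
(4, 0, R1, (1, 2))
(4, 0, R2, (1, 3))
(4, 0, R2, (2, 3))
(5, 0, R1, (1, 2))
(5, 0, R1, (1, 3))
(5, 0, R1, (2, 3))

bar 0: v0=D3 v1=D4 v2=A4 v3=A4 downbeat P5
bar 1: v0=F3 v1=A3 v2=C5 v3=G4 downbeat M2
bar 2: v0=G3 v1=B3 v2=A4 v3=B4 downbeat M3
bar 3: v0=B3 v1=F4 v2=C5 v3=D5 downbeat m3
bar 4: v0=E3 v1=C4 v2=G4 v3=G4 downbeat m3
bar 5: v0=D3 v1=D4 v2=A4 v3=A4 downbeat P5
  -> R1 @ bar 1 tick 0 v(0, 2): D3/A4 P5 -> F3/C5 P5 similar
  -> R3 @ bar 1 tick 0 v(2, 3): C5 above G4
  -> R4 @ bar 1 tick 0 v(0, 3): F3/G4 M2 untreated
  -> R3 @ bar 1 tick 1 v(2, 3): C5 above G4
  -> R3 @ bar 1 tick 2 v(2, 3): C5 above G4
  -> R3 @ bar 1 tick 3 v(2, 3): C5 above G4
  -> R2 @ bar 2 tick 0 v(1, 3): A3/G4 m7 -> B3/B4 P8 similar
  -> R4 @ bar 2 tick 0 v(0, 2): G3/A4 M2 untreated
  -> R2 @ bar 3 tick 0 v(1, 2): B3/A4 m7 -> F4/C5 P5 similar
  -> R4 @ bar 3 tick 0 v(0, 1): B3/F4 TT untreated
  -> R4 @ bar 3 tick 0 v(0, 2): B3/C5 m2 untreated
  -> R7 @ bar 3 tick 0 v(1,): B3->F4 leap 6st
  -> R1 @ bar 4 tick 0 v(1, 2): F4/C5 P5 -> C4/G4 P5 similar
  -> R2 @ bar 4 tick 0 v(1, 3): F4/D5 M6 -> C4/G4 P5 similar
  -> R2 @ bar 4 tick 0 v(2, 3): C5/D5 M2 -> G4/G4 P1 similar
  -> R1 @ bar 5 tick 0 v(1, 2): C4/G4 P5 -> D4/A4 P5 similar
  -> R1 @ bar 5 tick 0 v(1, 3): C4/G4 P5 -> D4/A4 P5 similar
  -> R1 @ bar 5 tick 0 v(2, 3): G4/G4 P1 -> A4/A4 P1 similar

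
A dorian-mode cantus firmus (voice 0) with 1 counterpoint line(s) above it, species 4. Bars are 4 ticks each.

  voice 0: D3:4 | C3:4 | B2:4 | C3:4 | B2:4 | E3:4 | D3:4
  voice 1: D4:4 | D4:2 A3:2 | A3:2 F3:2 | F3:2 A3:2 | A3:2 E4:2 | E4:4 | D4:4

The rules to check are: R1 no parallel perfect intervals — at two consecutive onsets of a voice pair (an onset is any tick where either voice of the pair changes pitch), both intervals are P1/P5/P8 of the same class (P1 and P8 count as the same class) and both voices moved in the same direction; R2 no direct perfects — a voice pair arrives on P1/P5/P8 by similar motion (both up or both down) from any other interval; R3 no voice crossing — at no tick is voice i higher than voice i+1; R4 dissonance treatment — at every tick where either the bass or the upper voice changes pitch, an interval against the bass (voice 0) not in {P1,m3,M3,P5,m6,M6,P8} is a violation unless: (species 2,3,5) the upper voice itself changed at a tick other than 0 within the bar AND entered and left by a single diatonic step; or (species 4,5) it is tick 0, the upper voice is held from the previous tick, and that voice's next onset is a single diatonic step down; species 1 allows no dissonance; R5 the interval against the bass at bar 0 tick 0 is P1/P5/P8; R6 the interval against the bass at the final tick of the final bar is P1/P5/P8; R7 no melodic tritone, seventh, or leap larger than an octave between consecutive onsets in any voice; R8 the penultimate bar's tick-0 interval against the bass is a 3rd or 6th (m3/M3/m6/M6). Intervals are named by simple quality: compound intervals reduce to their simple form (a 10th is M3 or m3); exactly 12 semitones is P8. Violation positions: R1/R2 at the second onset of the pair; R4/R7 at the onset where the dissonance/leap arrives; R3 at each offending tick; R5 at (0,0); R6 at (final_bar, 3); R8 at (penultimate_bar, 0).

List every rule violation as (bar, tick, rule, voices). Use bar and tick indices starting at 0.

(1, 0, R4, (0, 1))
(2, 0, R4, (0, 1))
(2, 2, R4, (0, 1))
(3, 0, R4, (0, 1))
(4, 0, R4, (0, 1))
(4, 2, R4, (0, 1))
(5, 0, R8, (0, 1))
(6, 0, R1, (0, 1))

bar 0: v0=D3 v1=D4 downbeat P8
bar 1: v0=C3 v1=D4 downbeat M2
bar 2: v0=B2 v1=A3 downbeat m7
bar 3: v0=C3 v1=F3 downbeat P4
bar 4: v0=B2 v1=A3 downbeat m7
bar 5: v0=E3 v1=E4 downbeat P8
bar 6: v0=D3 v1=D4 downbeat P8
  -> R4 @ bar 1 tick 0 v(0, 1): C3/D4 M2 untreated
  -> R4 @ bar 2 tick 0 v(0, 1): B2/A3 m7 untreated
  -> R4 @ bar 2 tick 2 v(0, 1): B2/F3 TT untreated
  -> R4 @ bar 3 tick 0 v(0, 1): C3/F3 P4 untreated
  -> R4 @ bar 4 tick 0 v(0, 1): B2/A3 m7 untreated
  -> R4 @ bar 4 tick 2 v(0, 1): B2/E4 P4 untreated
  -> R8 @ bar 5 tick 0 v(0, 1): penult P8 not 3rd/6th
  -> R1 @ bar 6 tick 0 v(0, 1): E3/E4 P8 -> D3/D4 P8 similar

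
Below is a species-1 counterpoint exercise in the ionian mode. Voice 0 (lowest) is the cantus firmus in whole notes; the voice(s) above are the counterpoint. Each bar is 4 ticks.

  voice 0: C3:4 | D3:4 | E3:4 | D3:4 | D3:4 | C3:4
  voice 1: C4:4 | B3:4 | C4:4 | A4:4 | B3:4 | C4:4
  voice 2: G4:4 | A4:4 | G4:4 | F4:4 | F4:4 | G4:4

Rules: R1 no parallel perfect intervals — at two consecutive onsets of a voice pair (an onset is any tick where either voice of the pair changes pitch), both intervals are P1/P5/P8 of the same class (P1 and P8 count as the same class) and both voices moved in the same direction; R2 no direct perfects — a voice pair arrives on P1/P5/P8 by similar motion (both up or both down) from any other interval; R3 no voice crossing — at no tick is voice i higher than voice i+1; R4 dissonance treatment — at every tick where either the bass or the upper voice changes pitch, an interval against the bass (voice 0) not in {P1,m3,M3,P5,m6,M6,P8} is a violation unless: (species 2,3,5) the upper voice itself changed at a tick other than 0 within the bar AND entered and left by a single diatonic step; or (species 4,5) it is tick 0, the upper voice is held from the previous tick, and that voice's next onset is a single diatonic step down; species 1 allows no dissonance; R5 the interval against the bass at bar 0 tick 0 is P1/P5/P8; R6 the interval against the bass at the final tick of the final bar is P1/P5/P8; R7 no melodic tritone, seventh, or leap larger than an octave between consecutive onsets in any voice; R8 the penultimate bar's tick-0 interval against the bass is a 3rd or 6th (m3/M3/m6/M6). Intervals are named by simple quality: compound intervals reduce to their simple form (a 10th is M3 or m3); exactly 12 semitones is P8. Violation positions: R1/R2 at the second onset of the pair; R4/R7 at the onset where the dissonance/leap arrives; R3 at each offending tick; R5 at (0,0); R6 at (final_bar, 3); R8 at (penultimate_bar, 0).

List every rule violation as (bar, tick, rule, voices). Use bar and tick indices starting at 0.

(1, 0, R1, (0, 2))
(3, 0, R3, (1, 2))
(3, 1, R3, (1, 2))
(3, 2, R3, (1, 2))
(3, 3, R3, (1, 2))
(4, 0, R7, (1,))
(5, 0, R2, (1, 2))

bar 0: v0=C3 v1=C4 v2=G4 downbeat P5
bar 1: v0=D3 v1=B3 v2=A4 downbeat P5
bar 2: v0=E3 v1=C4 v2=G4 downbeat m3
bar 3: v0=D3 v1=A4 v2=F4 downbeat m3
bar 4: v0=D3 v1=B3 v2=F4 downbeat m3
bar 5: v0=C3 v1=C4 v2=G4 downbeat P5
  -> R1 @ bar 1 tick 0 v(0, 2): C3/G4 P5 -> D3/A4 P5 similar
  -> R3 @ bar 3 tick 0 v(1, 2): A4 above F4
  -> R3 @ bar 3 tick 1 v(1, 2): A4 above F4
  -> R3 @ bar 3 tick 2 v(1, 2): A4 above F4
  -> R3 @ bar 3 tick 3 v(1, 2): A4 above F4
  -> R7 @ bar 4 tick 0 v(1,): A4->B3 leap 10st
  -> R2 @ bar 5 tick 0 v(1, 2): B3/F4 TT -> C4/G4 P5 similar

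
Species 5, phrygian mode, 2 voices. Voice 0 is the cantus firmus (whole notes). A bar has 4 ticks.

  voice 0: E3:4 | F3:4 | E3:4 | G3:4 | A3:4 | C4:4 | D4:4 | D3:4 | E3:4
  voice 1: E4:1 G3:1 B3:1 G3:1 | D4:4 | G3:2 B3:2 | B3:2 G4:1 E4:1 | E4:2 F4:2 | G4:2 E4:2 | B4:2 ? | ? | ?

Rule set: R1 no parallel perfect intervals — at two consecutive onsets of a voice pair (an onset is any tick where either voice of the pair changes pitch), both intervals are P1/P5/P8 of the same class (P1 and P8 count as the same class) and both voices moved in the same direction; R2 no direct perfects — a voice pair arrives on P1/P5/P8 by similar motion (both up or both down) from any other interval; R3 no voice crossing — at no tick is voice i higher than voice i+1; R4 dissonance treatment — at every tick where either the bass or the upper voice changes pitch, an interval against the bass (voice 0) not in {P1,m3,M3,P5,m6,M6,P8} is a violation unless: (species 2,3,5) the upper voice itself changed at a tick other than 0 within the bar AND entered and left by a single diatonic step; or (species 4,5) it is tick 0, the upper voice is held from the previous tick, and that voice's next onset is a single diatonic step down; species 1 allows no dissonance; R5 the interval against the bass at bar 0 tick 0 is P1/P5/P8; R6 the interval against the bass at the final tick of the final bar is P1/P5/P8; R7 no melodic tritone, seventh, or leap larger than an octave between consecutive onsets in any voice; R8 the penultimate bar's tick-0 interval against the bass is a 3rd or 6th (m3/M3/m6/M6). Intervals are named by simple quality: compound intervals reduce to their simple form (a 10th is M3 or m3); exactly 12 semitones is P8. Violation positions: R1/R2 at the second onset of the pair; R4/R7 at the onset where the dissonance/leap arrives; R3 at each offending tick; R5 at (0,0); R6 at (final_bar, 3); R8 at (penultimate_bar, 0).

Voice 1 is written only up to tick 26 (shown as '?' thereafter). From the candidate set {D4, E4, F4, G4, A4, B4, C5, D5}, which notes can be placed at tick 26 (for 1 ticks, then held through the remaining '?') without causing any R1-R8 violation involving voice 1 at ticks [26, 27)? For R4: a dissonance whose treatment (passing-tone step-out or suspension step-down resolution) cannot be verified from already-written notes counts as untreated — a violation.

{A4, B4, D4, D5}

D4: legal
E4: violates R4
F4: violates R7
G4: violates R4
A4: legal
B4: legal
C5: violates R4
D5: legal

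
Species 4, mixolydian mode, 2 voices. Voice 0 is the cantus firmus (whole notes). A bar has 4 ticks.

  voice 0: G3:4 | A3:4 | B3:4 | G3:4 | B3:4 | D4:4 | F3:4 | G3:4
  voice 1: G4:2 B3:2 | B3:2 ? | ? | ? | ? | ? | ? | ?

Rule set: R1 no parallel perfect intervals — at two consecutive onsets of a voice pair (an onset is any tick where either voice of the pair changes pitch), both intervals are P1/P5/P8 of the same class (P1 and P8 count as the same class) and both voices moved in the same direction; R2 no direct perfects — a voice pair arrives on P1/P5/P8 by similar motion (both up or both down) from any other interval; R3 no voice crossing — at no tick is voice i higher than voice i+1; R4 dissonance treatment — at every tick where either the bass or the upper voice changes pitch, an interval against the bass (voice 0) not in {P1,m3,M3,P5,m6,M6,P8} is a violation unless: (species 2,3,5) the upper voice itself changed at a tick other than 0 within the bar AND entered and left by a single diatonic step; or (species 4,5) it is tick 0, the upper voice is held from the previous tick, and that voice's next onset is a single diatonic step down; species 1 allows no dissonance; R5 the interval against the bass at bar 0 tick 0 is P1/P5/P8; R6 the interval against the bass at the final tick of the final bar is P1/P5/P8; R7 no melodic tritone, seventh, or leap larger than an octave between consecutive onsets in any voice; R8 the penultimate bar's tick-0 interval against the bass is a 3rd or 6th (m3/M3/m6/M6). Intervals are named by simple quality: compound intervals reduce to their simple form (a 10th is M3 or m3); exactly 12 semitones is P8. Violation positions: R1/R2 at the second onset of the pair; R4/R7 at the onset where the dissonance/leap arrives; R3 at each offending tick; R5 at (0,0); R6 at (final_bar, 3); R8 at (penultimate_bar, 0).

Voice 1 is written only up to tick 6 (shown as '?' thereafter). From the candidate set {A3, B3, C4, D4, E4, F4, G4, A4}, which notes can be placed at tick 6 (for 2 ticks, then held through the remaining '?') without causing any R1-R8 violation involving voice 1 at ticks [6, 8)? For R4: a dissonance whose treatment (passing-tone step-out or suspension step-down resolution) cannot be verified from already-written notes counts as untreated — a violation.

A3: legal
B3: legal
C4: legal
D4: violates R4
E4: legal
F4: violates R7
G4: violates R4
A4: violates R7

{A3, B3, C4, E4}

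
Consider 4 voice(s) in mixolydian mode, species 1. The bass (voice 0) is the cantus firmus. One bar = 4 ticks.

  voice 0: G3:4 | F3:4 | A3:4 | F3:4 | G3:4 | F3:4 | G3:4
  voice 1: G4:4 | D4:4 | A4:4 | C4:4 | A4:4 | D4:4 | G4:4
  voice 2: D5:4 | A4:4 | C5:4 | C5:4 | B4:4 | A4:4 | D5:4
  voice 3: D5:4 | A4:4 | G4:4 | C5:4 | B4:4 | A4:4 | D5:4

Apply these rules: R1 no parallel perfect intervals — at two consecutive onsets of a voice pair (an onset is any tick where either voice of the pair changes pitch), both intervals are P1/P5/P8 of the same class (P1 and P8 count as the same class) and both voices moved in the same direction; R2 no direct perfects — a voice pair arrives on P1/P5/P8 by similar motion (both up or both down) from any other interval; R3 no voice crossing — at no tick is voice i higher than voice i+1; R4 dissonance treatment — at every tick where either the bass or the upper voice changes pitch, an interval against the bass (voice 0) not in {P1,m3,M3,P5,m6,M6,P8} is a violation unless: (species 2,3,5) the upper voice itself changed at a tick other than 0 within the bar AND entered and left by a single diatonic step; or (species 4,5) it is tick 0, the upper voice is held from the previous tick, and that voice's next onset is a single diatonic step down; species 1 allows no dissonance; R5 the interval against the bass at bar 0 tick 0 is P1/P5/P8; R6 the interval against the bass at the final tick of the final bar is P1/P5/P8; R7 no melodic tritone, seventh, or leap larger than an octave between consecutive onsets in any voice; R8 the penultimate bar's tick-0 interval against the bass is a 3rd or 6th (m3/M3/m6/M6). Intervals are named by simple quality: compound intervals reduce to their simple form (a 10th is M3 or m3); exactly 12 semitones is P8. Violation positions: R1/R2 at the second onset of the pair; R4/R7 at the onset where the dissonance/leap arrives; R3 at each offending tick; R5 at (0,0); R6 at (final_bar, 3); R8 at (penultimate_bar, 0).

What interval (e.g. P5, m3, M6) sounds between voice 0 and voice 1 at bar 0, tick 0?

voice 0=G3 voice 1=G4 -> P8

P8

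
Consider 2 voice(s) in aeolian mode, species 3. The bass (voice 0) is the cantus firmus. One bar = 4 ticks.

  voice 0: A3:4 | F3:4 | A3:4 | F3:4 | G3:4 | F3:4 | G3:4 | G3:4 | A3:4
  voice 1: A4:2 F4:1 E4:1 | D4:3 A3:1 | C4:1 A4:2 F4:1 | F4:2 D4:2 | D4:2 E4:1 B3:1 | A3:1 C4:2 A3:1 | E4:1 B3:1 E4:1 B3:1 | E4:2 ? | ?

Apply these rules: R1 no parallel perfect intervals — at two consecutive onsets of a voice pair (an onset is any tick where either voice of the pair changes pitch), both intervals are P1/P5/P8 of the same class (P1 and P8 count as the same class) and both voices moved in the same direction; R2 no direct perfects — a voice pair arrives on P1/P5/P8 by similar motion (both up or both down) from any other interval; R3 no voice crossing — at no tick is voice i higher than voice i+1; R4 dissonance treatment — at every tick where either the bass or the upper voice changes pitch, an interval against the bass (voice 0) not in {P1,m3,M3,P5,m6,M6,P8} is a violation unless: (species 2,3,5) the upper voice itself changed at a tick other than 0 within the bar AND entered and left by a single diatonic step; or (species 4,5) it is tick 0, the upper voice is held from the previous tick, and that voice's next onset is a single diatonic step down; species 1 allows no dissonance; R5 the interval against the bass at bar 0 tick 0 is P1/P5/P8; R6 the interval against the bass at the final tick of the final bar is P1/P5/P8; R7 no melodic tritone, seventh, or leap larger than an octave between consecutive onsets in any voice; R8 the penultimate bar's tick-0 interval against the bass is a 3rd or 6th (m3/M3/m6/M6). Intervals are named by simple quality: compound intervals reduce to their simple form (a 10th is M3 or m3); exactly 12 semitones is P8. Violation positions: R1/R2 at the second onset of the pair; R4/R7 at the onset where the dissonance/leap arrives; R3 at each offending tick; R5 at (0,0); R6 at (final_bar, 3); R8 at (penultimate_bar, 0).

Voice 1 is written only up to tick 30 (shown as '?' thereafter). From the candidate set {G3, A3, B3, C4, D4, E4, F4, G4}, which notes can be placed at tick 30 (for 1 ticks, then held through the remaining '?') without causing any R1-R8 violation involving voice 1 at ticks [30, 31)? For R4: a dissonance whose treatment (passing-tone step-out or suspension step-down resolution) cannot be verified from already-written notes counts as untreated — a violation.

G3: legal
A3: violates R4
B3: legal
C4: violates R4
D4: legal
E4: legal
F4: violates R4
G4: legal

{B3, D4, E4, G3, G4}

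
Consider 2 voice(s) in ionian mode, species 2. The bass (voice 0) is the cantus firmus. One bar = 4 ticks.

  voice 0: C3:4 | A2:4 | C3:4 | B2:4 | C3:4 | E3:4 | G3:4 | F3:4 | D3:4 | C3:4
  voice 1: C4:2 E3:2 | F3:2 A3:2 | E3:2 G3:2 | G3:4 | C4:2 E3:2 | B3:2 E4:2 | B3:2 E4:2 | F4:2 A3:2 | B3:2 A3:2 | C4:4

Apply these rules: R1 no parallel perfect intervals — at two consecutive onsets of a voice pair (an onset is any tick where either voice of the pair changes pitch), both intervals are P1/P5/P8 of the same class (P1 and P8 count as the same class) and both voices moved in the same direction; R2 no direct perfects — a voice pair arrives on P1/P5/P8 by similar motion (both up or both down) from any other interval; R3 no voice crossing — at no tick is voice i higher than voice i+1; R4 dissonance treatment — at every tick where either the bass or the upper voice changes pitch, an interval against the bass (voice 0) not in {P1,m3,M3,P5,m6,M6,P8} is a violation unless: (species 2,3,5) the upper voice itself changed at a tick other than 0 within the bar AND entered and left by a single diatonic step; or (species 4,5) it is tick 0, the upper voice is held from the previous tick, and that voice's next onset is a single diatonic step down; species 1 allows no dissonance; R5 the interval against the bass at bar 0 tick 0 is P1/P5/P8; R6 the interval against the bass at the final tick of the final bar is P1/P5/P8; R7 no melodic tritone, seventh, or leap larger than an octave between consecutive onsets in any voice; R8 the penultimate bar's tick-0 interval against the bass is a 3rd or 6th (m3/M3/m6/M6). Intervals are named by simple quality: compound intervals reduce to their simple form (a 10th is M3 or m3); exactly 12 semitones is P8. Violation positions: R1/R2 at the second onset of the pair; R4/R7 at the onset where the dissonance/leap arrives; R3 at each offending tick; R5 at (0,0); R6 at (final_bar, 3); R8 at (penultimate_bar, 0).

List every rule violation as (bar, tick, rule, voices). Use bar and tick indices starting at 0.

(4, 0, R2, (0, 1))
(5, 0, R2, (0, 1))

bar 0: v0=C3 v1=C4 downbeat P8
bar 1: v0=A2 v1=F3 downbeat m6
bar 2: v0=C3 v1=E3 downbeat M3
bar 3: v0=B2 v1=G3 downbeat m6
bar 4: v0=C3 v1=C4 downbeat P8
bar 5: v0=E3 v1=B3 downbeat P5
bar 6: v0=G3 v1=B3 downbeat M3
bar 7: v0=F3 v1=F4 downbeat P8
bar 8: v0=D3 v1=B3 downbeat M6
bar 9: v0=C3 v1=C4 downbeat P8
  -> R2 @ bar 4 tick 0 v(0, 1): B2/G3 m6 -> C3/C4 P8 similar
  -> R2 @ bar 5 tick 0 v(0, 1): C3/E3 M3 -> E3/B3 P5 similar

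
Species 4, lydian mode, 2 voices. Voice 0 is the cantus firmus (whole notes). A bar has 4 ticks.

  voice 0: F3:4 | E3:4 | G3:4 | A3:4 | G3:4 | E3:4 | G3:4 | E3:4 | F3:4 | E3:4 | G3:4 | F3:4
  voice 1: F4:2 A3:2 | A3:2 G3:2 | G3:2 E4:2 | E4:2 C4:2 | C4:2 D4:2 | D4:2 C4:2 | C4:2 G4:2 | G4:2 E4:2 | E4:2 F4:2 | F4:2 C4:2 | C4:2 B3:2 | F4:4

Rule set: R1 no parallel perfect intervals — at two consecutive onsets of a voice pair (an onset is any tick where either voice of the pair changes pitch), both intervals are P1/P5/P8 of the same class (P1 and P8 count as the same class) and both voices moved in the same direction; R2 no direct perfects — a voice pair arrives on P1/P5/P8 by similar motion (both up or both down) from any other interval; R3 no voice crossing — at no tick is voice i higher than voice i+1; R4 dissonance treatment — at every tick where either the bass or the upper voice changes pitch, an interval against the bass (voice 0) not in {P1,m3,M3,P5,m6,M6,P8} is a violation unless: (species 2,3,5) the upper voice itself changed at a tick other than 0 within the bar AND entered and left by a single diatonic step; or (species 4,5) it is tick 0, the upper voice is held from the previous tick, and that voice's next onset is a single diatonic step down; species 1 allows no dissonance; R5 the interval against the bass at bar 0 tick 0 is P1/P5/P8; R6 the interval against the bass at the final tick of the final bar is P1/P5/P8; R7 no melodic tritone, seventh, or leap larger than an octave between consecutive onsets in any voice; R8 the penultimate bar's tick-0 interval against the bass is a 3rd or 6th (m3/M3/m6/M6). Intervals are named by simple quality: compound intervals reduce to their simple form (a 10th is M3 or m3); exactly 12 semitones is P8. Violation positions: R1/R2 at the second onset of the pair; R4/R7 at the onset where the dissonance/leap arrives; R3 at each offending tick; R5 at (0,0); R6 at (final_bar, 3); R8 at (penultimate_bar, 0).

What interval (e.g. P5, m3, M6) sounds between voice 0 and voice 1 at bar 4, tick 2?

voice 0=G3 voice 1=D4 -> P5

P5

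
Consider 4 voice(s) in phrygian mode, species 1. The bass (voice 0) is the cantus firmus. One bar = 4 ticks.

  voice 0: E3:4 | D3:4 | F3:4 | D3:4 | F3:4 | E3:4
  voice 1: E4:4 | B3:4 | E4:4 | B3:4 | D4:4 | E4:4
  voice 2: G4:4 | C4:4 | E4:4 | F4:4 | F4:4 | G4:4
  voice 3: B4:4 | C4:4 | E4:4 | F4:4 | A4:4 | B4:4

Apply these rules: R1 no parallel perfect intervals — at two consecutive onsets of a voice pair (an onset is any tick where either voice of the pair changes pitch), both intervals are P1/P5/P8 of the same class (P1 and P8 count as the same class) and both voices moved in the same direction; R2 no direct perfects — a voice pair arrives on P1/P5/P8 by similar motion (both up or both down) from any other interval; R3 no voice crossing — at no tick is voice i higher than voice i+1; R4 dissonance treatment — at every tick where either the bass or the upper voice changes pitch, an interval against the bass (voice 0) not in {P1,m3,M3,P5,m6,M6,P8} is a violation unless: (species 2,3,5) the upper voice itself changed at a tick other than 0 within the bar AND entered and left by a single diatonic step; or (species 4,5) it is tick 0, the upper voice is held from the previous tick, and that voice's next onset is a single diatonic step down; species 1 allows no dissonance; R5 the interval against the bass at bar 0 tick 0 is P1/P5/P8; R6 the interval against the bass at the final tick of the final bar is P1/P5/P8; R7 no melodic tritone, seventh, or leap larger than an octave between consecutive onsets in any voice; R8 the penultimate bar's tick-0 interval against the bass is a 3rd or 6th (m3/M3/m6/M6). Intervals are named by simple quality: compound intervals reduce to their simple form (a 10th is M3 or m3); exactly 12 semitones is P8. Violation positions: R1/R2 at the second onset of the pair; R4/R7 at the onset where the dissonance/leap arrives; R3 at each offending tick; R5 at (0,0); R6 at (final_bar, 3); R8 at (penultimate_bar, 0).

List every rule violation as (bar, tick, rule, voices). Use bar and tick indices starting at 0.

bar 0: v0=E3 v1=E4 v2=G4 v3=B4 downbeat P5
bar 1: v0=D3 v1=B3 v2=C4 v3=C4 downbeat m7
bar 2: v0=F3 v1=E4 v2=E4 v3=E4 downbeat M7
bar 3: v0=D3 v1=B3 v2=F4 v3=F4 downbeat m3
bar 4: v0=F3 v1=D4 v2=F4 v3=A4 downbeat M3
bar 5: v0=E3 v1=E4 v2=G4 v3=B4 downbeat P5
  -> R5 @ bar 0 tick 0 v(0, 2): opens on m3
  -> R2 @ bar 1 tick 0 v(2, 3): G4/B4 M3 -> C4/C4 P1 similar
  -> R4 @ bar 1 tick 0 v(0, 2): D3/C4 m7 untreated
  -> R4 @ bar 1 tick 0 v(0, 3): D3/C4 m7 untreated
  -> R7 @ bar 1 tick 0 v(3,): B4->C4 leap 11st
  -> R1 @ bar 2 tick 0 v(2, 3): C4/C4 P1 -> E4/E4 P1 similar
  -> R2 @ bar 2 tick 0 v(1, 2): B3/C4 m2 -> E4/E4 P1 similar
  -> R2 @ bar 2 tick 0 v(1, 3): B3/C4 m2 -> E4/E4 P1 similar
  -> R4 @ bar 2 tick 0 v(0, 1): F3/E4 M7 untreated
  -> R4 @ bar 2 tick 0 v(0, 2): F3/E4 M7 untreated
  -> R4 @ bar 2 tick 0 v(0, 3): F3/E4 M7 untreated
  -> R1 @ bar 3 tick 0 v(2, 3): E4/E4 P1 -> F4/F4 P1 similar
  -> R2 @ bar 4 tick 0 v(1, 3): B3/F4 TT -> D4/A4 P5 similar
  -> R8 @ bar 4 tick 0 v(0, 2): penult P8 not 3rd/6th
  -> R1 @ bar 5 tick 0 v(1, 3): D4/A4 P5 -> E4/B4 P5 similar
  -> R6 @ bar 5 tick 3 v(0, 2): closes on m3

(0, 0, R5, (0, 2))
(1, 0, R2, (2, 3))
(1, 0, R4, (0, 2))
(1, 0, R4, (0, 3))
(1, 0, R7, (3,))
(2, 0, R1, (2, 3))
(2, 0, R2, (1, 2))
(2, 0, R2, (1, 3))
(2, 0, R4, (0, 1))
(2, 0, R4, (0, 2))
(2, 0, R4, (0, 3))
(3, 0, R1, (2, 3))
(4, 0, R2, (1, 3))
(4, 0, R8, (0, 2))
(5, 0, R1, (1, 3))
(5, 3, R6, (0, 2))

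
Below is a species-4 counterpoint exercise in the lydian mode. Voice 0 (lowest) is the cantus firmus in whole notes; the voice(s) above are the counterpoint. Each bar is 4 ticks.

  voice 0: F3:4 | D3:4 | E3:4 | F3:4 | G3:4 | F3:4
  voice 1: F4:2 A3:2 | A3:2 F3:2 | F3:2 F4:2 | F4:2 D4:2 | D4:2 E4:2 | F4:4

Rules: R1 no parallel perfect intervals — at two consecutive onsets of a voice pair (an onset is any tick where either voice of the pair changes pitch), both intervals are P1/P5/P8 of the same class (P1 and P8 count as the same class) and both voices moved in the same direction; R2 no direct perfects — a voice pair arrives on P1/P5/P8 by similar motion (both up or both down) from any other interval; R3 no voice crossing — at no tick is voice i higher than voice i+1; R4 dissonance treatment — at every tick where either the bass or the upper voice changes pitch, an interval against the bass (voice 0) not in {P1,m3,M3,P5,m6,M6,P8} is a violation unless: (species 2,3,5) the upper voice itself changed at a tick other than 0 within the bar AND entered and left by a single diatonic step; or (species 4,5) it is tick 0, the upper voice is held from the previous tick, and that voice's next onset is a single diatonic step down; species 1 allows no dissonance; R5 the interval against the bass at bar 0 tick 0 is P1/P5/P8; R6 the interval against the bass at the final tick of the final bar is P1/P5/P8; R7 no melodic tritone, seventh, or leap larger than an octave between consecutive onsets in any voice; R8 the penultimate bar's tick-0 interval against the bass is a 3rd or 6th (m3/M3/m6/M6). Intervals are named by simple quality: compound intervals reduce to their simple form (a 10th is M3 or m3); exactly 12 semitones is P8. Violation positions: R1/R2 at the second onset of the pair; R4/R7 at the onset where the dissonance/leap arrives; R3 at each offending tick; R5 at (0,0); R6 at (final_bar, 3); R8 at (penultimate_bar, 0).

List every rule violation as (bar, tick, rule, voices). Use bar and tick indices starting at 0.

(2, 0, R4, (0, 1))
(2, 2, R4, (0, 1))
(4, 0, R8, (0, 1))

bar 0: v0=F3 v1=F4 downbeat P8
bar 1: v0=D3 v1=A3 downbeat P5
bar 2: v0=E3 v1=F3 downbeat m2
bar 3: v0=F3 v1=F4 downbeat P8
bar 4: v0=G3 v1=D4 downbeat P5
bar 5: v0=F3 v1=F4 downbeat P8
  -> R4 @ bar 2 tick 0 v(0, 1): E3/F3 m2 untreated
  -> R4 @ bar 2 tick 2 v(0, 1): E3/F4 m2 untreated
  -> R8 @ bar 4 tick 0 v(0, 1): penult P5 not 3rd/6th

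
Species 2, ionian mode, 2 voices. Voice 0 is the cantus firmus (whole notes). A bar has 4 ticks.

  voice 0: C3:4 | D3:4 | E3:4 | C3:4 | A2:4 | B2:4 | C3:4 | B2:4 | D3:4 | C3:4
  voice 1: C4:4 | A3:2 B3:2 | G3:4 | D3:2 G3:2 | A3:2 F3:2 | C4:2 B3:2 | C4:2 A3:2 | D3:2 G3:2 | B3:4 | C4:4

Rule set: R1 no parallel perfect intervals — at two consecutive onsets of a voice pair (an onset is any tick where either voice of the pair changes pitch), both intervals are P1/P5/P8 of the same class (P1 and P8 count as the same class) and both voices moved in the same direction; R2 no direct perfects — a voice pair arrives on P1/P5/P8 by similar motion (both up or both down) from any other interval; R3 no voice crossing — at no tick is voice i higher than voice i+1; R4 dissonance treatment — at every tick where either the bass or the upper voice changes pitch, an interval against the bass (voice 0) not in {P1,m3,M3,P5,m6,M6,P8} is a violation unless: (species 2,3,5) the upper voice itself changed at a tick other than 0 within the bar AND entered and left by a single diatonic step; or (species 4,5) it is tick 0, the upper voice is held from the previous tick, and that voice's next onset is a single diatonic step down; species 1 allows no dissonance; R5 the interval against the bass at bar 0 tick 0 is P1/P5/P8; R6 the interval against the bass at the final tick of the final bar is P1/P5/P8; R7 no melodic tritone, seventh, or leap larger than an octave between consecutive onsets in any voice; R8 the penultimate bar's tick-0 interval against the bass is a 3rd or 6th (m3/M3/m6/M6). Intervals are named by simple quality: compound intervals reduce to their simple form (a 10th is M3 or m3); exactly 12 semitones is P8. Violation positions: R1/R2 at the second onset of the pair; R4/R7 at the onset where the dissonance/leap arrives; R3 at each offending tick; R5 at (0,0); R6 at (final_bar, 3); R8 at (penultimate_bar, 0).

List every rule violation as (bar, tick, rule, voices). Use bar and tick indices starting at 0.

bar 0: v0=C3 v1=C4 downbeat P8
bar 1: v0=D3 v1=A3 downbeat P5
bar 2: v0=E3 v1=G3 downbeat m3
bar 3: v0=C3 v1=D3 downbeat M2
bar 4: v0=A2 v1=A3 downbeat P8
bar 5: v0=B2 v1=C4 downbeat m2
bar 6: v0=C3 v1=C4 downbeat P8
bar 7: v0=B2 v1=D3 downbeat m3
bar 8: v0=D3 v1=B3 downbeat M6
bar 9: v0=C3 v1=C4 downbeat P8
  -> R4 @ bar 3 tick 0 v(0, 1): C3/D3 M2 untreated
  -> R4 @ bar 5 tick 0 v(0, 1): B2/C4 m2 untreated
  -> R1 @ bar 6 tick 0 v(0, 1): B2/B3 P8 -> C3/C4 P8 similar

(3, 0, R4, (0, 1))
(5, 0, R4, (0, 1))
(6, 0, R1, (0, 1))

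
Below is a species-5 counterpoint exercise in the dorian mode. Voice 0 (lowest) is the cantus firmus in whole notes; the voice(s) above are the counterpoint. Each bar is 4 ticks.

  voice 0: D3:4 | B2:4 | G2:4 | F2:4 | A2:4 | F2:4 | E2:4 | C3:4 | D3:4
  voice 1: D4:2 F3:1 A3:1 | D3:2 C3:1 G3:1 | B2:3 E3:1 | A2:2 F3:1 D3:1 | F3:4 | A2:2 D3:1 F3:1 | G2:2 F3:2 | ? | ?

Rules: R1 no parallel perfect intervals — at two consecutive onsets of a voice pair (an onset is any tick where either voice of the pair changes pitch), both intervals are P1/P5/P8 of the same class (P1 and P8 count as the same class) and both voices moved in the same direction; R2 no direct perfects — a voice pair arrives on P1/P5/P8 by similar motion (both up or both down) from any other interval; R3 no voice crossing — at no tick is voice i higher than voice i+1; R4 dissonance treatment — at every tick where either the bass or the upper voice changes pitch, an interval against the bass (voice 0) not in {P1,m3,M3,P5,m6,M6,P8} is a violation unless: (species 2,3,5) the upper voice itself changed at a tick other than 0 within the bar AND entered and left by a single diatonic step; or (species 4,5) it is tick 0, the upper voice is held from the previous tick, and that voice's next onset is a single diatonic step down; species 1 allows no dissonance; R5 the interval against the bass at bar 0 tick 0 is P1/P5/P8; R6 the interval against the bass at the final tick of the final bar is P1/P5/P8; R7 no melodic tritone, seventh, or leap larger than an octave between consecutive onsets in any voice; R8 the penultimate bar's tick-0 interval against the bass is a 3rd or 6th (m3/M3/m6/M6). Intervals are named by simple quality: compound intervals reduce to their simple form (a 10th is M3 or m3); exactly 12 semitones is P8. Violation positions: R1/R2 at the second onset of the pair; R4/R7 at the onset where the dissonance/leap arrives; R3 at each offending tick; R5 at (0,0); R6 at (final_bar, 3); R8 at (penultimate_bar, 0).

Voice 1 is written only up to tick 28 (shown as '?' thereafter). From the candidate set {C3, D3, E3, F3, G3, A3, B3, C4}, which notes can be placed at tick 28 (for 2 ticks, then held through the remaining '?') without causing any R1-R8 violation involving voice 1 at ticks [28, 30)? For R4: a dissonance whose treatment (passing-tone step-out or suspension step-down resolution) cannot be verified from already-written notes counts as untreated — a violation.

{A3, E3}

C3: violates R8
D3: violates R4,R8
E3: legal
F3: violates R4,R8
G3: violates R2,R8
A3: legal
B3: violates R4,R7,R8
C4: violates R2,R8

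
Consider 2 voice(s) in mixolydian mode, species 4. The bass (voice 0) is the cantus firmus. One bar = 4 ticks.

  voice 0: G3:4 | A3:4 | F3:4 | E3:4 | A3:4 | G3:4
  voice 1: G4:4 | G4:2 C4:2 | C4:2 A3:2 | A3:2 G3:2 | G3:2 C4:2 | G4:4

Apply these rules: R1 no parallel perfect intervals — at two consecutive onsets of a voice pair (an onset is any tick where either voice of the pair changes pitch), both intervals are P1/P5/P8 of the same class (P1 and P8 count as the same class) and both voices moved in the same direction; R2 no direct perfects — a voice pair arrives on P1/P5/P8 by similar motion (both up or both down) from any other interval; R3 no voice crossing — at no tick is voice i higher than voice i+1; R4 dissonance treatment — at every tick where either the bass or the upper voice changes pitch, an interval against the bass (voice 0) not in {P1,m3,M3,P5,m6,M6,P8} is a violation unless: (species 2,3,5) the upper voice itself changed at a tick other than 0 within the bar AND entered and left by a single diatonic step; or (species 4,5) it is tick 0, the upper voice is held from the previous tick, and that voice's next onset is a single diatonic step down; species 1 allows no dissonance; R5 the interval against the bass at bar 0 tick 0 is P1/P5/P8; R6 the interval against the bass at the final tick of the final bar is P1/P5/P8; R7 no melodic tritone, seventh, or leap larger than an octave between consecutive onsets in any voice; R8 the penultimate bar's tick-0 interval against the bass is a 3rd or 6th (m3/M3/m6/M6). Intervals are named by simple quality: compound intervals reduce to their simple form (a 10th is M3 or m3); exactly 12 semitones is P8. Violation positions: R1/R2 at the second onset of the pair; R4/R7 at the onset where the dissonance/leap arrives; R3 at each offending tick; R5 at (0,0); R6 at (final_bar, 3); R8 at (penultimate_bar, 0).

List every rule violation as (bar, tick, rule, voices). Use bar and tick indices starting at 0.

bar 0: v0=G3 v1=G4 downbeat P8
bar 1: v0=A3 v1=G4 downbeat m7
bar 2: v0=F3 v1=C4 downbeat P5
bar 3: v0=E3 v1=A3 downbeat P4
bar 4: v0=A3 v1=G3 downbeat M2
bar 5: v0=G3 v1=G4 downbeat P8
  -> R4 @ bar 1 tick 0 v(0, 1): A3/G4 m7 untreated
  -> R3 @ bar 4 tick 0 v(0, 1): A3 above G3
  -> R4 @ bar 4 tick 0 v(0, 1): A3/G3 M2 untreated
  -> R8 @ bar 4 tick 0 v(0, 1): penult M2 not 3rd/6th
  -> R3 @ bar 4 tick 1 v(0, 1): A3 above G3

(1, 0, R4, (0, 1))
(4, 0, R3, (0, 1))
(4, 0, R4, (0, 1))
(4, 0, R8, (0, 1))
(4, 1, R3, (0, 1))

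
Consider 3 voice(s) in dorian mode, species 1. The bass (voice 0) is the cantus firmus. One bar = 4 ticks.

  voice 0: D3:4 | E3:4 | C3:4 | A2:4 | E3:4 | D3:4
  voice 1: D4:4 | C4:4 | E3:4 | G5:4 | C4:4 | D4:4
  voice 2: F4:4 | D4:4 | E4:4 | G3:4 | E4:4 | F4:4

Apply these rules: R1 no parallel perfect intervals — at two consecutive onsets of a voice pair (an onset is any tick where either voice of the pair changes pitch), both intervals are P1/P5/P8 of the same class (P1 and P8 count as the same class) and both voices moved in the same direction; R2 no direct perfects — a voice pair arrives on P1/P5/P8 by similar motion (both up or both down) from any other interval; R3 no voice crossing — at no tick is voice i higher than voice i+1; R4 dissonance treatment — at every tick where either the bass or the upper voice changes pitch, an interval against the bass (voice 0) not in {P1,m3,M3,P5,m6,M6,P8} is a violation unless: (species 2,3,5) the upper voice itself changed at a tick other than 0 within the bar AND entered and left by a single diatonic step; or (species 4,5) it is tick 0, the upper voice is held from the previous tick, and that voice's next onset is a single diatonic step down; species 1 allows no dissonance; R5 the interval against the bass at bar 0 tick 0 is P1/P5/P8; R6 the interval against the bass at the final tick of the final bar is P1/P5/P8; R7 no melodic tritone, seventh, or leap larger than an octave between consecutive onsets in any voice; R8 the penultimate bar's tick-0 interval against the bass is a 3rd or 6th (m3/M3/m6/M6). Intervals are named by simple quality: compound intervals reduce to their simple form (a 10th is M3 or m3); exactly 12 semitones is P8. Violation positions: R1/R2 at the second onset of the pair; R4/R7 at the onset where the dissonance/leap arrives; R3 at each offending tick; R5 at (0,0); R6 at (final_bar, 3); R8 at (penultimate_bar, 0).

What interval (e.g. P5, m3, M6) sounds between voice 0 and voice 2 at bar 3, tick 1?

m7

voice 0=A2 voice 2=G3 -> m7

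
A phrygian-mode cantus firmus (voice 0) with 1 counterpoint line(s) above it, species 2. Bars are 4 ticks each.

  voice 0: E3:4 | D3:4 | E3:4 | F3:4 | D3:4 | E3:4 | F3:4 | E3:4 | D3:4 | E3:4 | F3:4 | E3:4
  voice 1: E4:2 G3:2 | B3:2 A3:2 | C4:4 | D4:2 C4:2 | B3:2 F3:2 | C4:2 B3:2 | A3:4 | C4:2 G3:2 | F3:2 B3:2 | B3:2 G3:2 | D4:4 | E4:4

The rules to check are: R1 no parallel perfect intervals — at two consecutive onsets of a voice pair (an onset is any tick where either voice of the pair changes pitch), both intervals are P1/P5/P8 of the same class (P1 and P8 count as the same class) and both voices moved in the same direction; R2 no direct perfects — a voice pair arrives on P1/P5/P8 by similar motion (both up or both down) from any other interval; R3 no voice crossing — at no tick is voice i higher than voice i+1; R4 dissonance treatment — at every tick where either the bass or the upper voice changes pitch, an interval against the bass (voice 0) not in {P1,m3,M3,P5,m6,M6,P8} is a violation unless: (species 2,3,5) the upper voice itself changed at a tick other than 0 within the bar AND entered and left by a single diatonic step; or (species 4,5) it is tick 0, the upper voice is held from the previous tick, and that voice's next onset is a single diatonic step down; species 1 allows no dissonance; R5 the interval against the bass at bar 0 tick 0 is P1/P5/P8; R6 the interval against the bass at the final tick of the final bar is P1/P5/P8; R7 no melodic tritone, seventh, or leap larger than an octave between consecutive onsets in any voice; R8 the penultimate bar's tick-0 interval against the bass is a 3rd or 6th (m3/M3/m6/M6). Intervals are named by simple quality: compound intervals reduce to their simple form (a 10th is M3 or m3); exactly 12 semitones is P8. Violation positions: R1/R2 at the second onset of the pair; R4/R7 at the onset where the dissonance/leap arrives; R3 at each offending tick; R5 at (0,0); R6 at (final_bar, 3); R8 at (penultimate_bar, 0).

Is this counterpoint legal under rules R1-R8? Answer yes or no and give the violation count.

bar 0: v0=E3 v1=E4 (P8)
bar 1: v0=D3 v1=B3 (M6)
bar 2: v0=E3 v1=C4 (m6)
bar 3: v0=F3 v1=D4 (M6)
bar 4: v0=D3 v1=B3 (M6)
bar 5: v0=E3 v1=C4 (m6)
bar 6: v0=F3 v1=A3 (M3)
bar 7: v0=E3 v1=C4 (m6)
bar 8: v0=D3 v1=F3 (m3)
bar 9: v0=E3 v1=B3 (P5)
bar 10: v0=F3 v1=D4 (M6)
bar 11: v0=E3 v1=E4 (P8)
  R7 @ bar4.2: B3->F3 leap 6st
  R7 @ bar8.2: F3->B3 leap 6st

No (2 violations)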